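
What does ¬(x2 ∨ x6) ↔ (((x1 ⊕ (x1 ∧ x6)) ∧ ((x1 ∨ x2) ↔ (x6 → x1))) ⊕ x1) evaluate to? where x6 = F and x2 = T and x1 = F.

T

x2 ∨ x6 = T ∨ F = T
¬(x2 ∨ x6) = ¬T = F
x1 ∧ x6 = F ∧ F = F
x1 ⊕ (x1 ∧ x6) = F ⊕ F = F
x1 ∨ x2 = F ∨ T = T
x6 → x1 = F → F = T
(x1 ∨ x2) ↔ (x6 → x1) = T ↔ T = T
(x1 ⊕ (x1 ∧ x6)) ∧ ((x1 ∨ x2) ↔ (x6 → x1)) = F ∧ T = F
((x1 ⊕ (x1 ∧ x6)) ∧ ((x1 ∨ x2) ↔ (x6 → x1))) ⊕ x1 = F ⊕ F = F
¬(x2 ∨ x6) ↔ (((x1 ⊕ (x1 ∧ x6)) ∧ ((x1 ∨ x2) ↔ (x6 → x1))) ⊕ x1) = F ↔ F = T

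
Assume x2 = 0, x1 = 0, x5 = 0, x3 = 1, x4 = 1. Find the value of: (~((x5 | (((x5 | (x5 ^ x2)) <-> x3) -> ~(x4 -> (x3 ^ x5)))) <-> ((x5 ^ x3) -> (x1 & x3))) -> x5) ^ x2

0

Substituting x2=0, x1=0, x5=0, x3=1, x4=1:
x5 ^ x2 = 0 ^ 0 = 0
x5 | (x5 ^ x2) = 0 | 0 = 0
(x5 | (x5 ^ x2)) <-> x3 = 0 <-> 1 = 0
x3 ^ x5 = 1 ^ 0 = 1
x4 -> (x3 ^ x5) = 1 -> 1 = 1
~(x4 -> (x3 ^ x5)) = ~1 = 0
((x5 | (x5 ^ x2)) <-> x3) -> ~(x4 -> (x3 ^ x5)) = 0 -> 0 = 1
x5 | (((x5 | (x5 ^ x2)) <-> x3) -> ~(x4 -> (x3 ^ x5))) = 0 | 1 = 1
x5 ^ x3 = 0 ^ 1 = 1
x1 & x3 = 0 & 1 = 0
(x5 ^ x3) -> (x1 & x3) = 1 -> 0 = 0
(x5 | (((x5 | (x5 ^ x2)) <-> x3) -> ~(x4 -> (x3 ^ x5)))) <-> ((x5 ^ x3) -> (x1 & x3)) = 1 <-> 0 = 0
~((x5 | (((x5 | (x5 ^ x2)) <-> x3) -> ~(x4 -> (x3 ^ x5)))) <-> ((x5 ^ x3) -> (x1 & x3))) = ~0 = 1
~((x5 | (((x5 | (x5 ^ x2)) <-> x3) -> ~(x4 -> (x3 ^ x5)))) <-> ((x5 ^ x3) -> (x1 & x3))) -> x5 = 1 -> 0 = 0
(~((x5 | (((x5 | (x5 ^ x2)) <-> x3) -> ~(x4 -> (x3 ^ x5)))) <-> ((x5 ^ x3) -> (x1 & x3))) -> x5) ^ x2 = 0 ^ 0 = 0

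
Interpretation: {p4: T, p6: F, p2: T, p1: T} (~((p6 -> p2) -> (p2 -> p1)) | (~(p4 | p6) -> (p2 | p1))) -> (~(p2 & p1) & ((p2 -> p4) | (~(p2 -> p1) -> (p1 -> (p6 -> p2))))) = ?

Substituting p4=T, p6=F, p2=T, p1=T:
p6 -> p2 = F -> T = T
p2 -> p1 = T -> T = T
(p6 -> p2) -> (p2 -> p1) = T -> T = T
~((p6 -> p2) -> (p2 -> p1)) = ~T = F
p4 | p6 = T | F = T
~(p4 | p6) = ~T = F
p2 | p1 = T | T = T
~(p4 | p6) -> (p2 | p1) = F -> T = T
~((p6 -> p2) -> (p2 -> p1)) | (~(p4 | p6) -> (p2 | p1)) = F | T = T
p2 & p1 = T & T = T
~(p2 & p1) = ~T = F
p2 -> p4 = T -> T = T
p2 -> p1 = T -> T = T
~(p2 -> p1) = ~T = F
p6 -> p2 = F -> T = T
p1 -> (p6 -> p2) = T -> T = T
~(p2 -> p1) -> (p1 -> (p6 -> p2)) = F -> T = T
(p2 -> p4) | (~(p2 -> p1) -> (p1 -> (p6 -> p2))) = T | T = T
~(p2 & p1) & ((p2 -> p4) | (~(p2 -> p1) -> (p1 -> (p6 -> p2)))) = F & T = F
(~((p6 -> p2) -> (p2 -> p1)) | (~(p4 | p6) -> (p2 | p1))) -> (~(p2 & p1) & ((p2 -> p4) | (~(p2 -> p1) -> (p1 -> (p6 -> p2))))) = T -> F = F

F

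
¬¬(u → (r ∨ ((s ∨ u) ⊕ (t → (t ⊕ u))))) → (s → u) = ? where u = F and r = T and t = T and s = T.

s ∨ u = T ∨ F = T
t ⊕ u = T ⊕ F = T
t → (t ⊕ u) = T → T = T
(s ∨ u) ⊕ (t → (t ⊕ u)) = T ⊕ T = F
r ∨ ((s ∨ u) ⊕ (t → (t ⊕ u))) = T ∨ F = T
u → (r ∨ ((s ∨ u) ⊕ (t → (t ⊕ u)))) = F → T = T
¬(u → (r ∨ ((s ∨ u) ⊕ (t → (t ⊕ u))))) = ¬T = F
¬¬(u → (r ∨ ((s ∨ u) ⊕ (t → (t ⊕ u))))) = ¬F = T
s → u = T → F = F
¬¬(u → (r ∨ ((s ∨ u) ⊕ (t → (t ⊕ u))))) → (s → u) = T → F = F

F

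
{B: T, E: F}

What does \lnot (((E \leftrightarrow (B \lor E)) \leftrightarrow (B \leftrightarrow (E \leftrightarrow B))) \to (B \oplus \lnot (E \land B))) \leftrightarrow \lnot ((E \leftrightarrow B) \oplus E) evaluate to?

T

B \lor E = T \lor F = T
E \leftrightarrow (B \lor E) = F \leftrightarrow T = F
E \leftrightarrow B = F \leftrightarrow T = F
B \leftrightarrow (E \leftrightarrow B) = T \leftrightarrow F = F
(E \leftrightarrow (B \lor E)) \leftrightarrow (B \leftrightarrow (E \leftrightarrow B)) = F \leftrightarrow F = T
E \land B = F \land T = F
\lnot (E \land B) = \lnot F = T
B \oplus \lnot (E \land B) = T \oplus T = F
((E \leftrightarrow (B \lor E)) \leftrightarrow (B \leftrightarrow (E \leftrightarrow B))) \to (B \oplus \lnot (E \land B)) = T \to F = F
\lnot (((E \leftrightarrow (B \lor E)) \leftrightarrow (B \leftrightarrow (E \leftrightarrow B))) \to (B \oplus \lnot (E \land B))) = \lnot F = T
E \leftrightarrow B = F \leftrightarrow T = F
(E \leftrightarrow B) \oplus E = F \oplus F = F
\lnot ((E \leftrightarrow B) \oplus E) = \lnot F = T
\lnot (((E \leftrightarrow (B \lor E)) \leftrightarrow (B \leftrightarrow (E \leftrightarrow B))) \to (B \oplus \lnot (E \land B))) \leftrightarrow \lnot ((E \leftrightarrow B) \oplus E) = T \leftrightarrow T = T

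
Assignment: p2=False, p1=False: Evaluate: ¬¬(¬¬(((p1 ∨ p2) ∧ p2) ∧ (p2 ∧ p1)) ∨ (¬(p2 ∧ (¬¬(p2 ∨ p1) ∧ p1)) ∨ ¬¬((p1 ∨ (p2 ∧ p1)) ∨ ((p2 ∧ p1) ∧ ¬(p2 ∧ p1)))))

p1 ∨ p2 = False ∨ False = False
(p1 ∨ p2) ∧ p2 = False ∧ False = False
p2 ∧ p1 = False ∧ False = False
((p1 ∨ p2) ∧ p2) ∧ (p2 ∧ p1) = False ∧ False = False
¬(((p1 ∨ p2) ∧ p2) ∧ (p2 ∧ p1)) = ¬False = True
¬¬(((p1 ∨ p2) ∧ p2) ∧ (p2 ∧ p1)) = ¬True = False
p2 ∨ p1 = False ∨ False = False
¬(p2 ∨ p1) = ¬False = True
¬¬(p2 ∨ p1) = ¬True = False
¬¬(p2 ∨ p1) ∧ p1 = False ∧ False = False
p2 ∧ (¬¬(p2 ∨ p1) ∧ p1) = False ∧ False = False
¬(p2 ∧ (¬¬(p2 ∨ p1) ∧ p1)) = ¬False = True
p2 ∧ p1 = False ∧ False = False
p1 ∨ (p2 ∧ p1) = False ∨ False = False
p2 ∧ p1 = False ∧ False = False
p2 ∧ p1 = False ∧ False = False
¬(p2 ∧ p1) = ¬False = True
(p2 ∧ p1) ∧ ¬(p2 ∧ p1) = False ∧ True = False
(p1 ∨ (p2 ∧ p1)) ∨ ((p2 ∧ p1) ∧ ¬(p2 ∧ p1)) = False ∨ False = False
¬((p1 ∨ (p2 ∧ p1)) ∨ ((p2 ∧ p1) ∧ ¬(p2 ∧ p1))) = ¬False = True
¬¬((p1 ∨ (p2 ∧ p1)) ∨ ((p2 ∧ p1) ∧ ¬(p2 ∧ p1))) = ¬True = False
¬(p2 ∧ (¬¬(p2 ∨ p1) ∧ p1)) ∨ ¬¬((p1 ∨ (p2 ∧ p1)) ∨ ((p2 ∧ p1) ∧ ¬(p2 ∧ p1))) = True ∨ False = True
¬¬(((p1 ∨ p2) ∧ p2) ∧ (p2 ∧ p1)) ∨ (¬(p2 ∧ (¬¬(p2 ∨ p1) ∧ p1)) ∨ ¬¬((p1 ∨ (p2 ∧ p1)) ∨ ((p2 ∧ p1) ∧ ¬(p2 ∧ p1)))) = False ∨ True = True
¬(¬¬(((p1 ∨ p2) ∧ p2) ∧ (p2 ∧ p1)) ∨ (¬(p2 ∧ (¬¬(p2 ∨ p1) ∧ p1)) ∨ ¬¬((p1 ∨ (p2 ∧ p1)) ∨ ((p2 ∧ p1) ∧ ¬(p2 ∧ p1))))) = ¬True = False
¬¬(¬¬(((p1 ∨ p2) ∧ p2) ∧ (p2 ∧ p1)) ∨ (¬(p2 ∧ (¬¬(p2 ∨ p1) ∧ p1)) ∨ ¬¬((p1 ∨ (p2 ∧ p1)) ∨ ((p2 ∧ p1) ∧ ¬(p2 ∧ p1))))) = ¬False = True

True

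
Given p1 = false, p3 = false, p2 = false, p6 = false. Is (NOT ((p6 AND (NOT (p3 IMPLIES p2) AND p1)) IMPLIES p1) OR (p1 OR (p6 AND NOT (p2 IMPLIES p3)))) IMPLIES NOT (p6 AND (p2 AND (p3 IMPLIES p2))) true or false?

true

p3 IMPLIES p2 = false IMPLIES false = true
NOT (p3 IMPLIES p2) = NOT true = false
NOT (p3 IMPLIES p2) AND p1 = false AND false = false
p6 AND (NOT (p3 IMPLIES p2) AND p1) = false AND false = false
(p6 AND (NOT (p3 IMPLIES p2) AND p1)) IMPLIES p1 = false IMPLIES false = true
NOT ((p6 AND (NOT (p3 IMPLIES p2) AND p1)) IMPLIES p1) = NOT true = false
p2 IMPLIES p3 = false IMPLIES false = true
NOT (p2 IMPLIES p3) = NOT true = false
p6 AND NOT (p2 IMPLIES p3) = false AND false = false
p1 OR (p6 AND NOT (p2 IMPLIES p3)) = false OR false = false
NOT ((p6 AND (NOT (p3 IMPLIES p2) AND p1)) IMPLIES p1) OR (p1 OR (p6 AND NOT (p2 IMPLIES p3))) = false OR false = false
p3 IMPLIES p2 = false IMPLIES false = true
p2 AND (p3 IMPLIES p2) = false AND true = false
p6 AND (p2 AND (p3 IMPLIES p2)) = false AND false = false
NOT (p6 AND (p2 AND (p3 IMPLIES p2))) = NOT false = true
(NOT ((p6 AND (NOT (p3 IMPLIES p2) AND p1)) IMPLIES p1) OR (p1 OR (p6 AND NOT (p2 IMPLIES p3)))) IMPLIES NOT (p6 AND (p2 AND (p3 IMPLIES p2))) = false IMPLIES true = true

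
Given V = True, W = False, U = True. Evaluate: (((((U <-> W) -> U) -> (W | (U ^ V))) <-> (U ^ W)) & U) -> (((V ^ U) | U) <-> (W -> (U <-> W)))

U <-> W = True <-> False = False
(U <-> W) -> U = False -> True = True
U ^ V = True ^ True = False
W | (U ^ V) = False | False = False
((U <-> W) -> U) -> (W | (U ^ V)) = True -> False = False
U ^ W = True ^ False = True
(((U <-> W) -> U) -> (W | (U ^ V))) <-> (U ^ W) = False <-> True = False
((((U <-> W) -> U) -> (W | (U ^ V))) <-> (U ^ W)) & U = False & True = False
V ^ U = True ^ True = False
(V ^ U) | U = False | True = True
U <-> W = True <-> False = False
W -> (U <-> W) = False -> False = True
((V ^ U) | U) <-> (W -> (U <-> W)) = True <-> True = True
(((((U <-> W) -> U) -> (W | (U ^ V))) <-> (U ^ W)) & U) -> (((V ^ U) | U) <-> (W -> (U <-> W))) = False -> True = True

True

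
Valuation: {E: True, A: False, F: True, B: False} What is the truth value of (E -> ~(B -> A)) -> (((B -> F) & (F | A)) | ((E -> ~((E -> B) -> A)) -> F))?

B -> A = False -> False = True
~(B -> A) = ~True = False
E -> ~(B -> A) = True -> False = False
B -> F = False -> True = True
F | A = True | False = True
(B -> F) & (F | A) = True & True = True
E -> B = True -> False = False
(E -> B) -> A = False -> False = True
~((E -> B) -> A) = ~True = False
E -> ~((E -> B) -> A) = True -> False = False
(E -> ~((E -> B) -> A)) -> F = False -> True = True
((B -> F) & (F | A)) | ((E -> ~((E -> B) -> A)) -> F) = True | True = True
(E -> ~(B -> A)) -> (((B -> F) & (F | A)) | ((E -> ~((E -> B) -> A)) -> F)) = False -> True = True

True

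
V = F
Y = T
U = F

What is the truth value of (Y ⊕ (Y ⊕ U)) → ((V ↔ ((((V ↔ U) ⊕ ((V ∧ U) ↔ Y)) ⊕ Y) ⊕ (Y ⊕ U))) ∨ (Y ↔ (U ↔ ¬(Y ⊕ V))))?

Y ⊕ U = T ⊕ F = T
Y ⊕ (Y ⊕ U) = T ⊕ T = F
V ↔ U = F ↔ F = T
V ∧ U = F ∧ F = F
(V ∧ U) ↔ Y = F ↔ T = F
(V ↔ U) ⊕ ((V ∧ U) ↔ Y) = T ⊕ F = T
((V ↔ U) ⊕ ((V ∧ U) ↔ Y)) ⊕ Y = T ⊕ T = F
Y ⊕ U = T ⊕ F = T
(((V ↔ U) ⊕ ((V ∧ U) ↔ Y)) ⊕ Y) ⊕ (Y ⊕ U) = F ⊕ T = T
V ↔ ((((V ↔ U) ⊕ ((V ∧ U) ↔ Y)) ⊕ Y) ⊕ (Y ⊕ U)) = F ↔ T = F
Y ⊕ V = T ⊕ F = T
¬(Y ⊕ V) = ¬T = F
U ↔ ¬(Y ⊕ V) = F ↔ F = T
Y ↔ (U ↔ ¬(Y ⊕ V)) = T ↔ T = T
(V ↔ ((((V ↔ U) ⊕ ((V ∧ U) ↔ Y)) ⊕ Y) ⊕ (Y ⊕ U))) ∨ (Y ↔ (U ↔ ¬(Y ⊕ V))) = F ∨ T = T
(Y ⊕ (Y ⊕ U)) → ((V ↔ ((((V ↔ U) ⊕ ((V ∧ U) ↔ Y)) ⊕ Y) ⊕ (Y ⊕ U))) ∨ (Y ↔ (U ↔ ¬(Y ⊕ V)))) = F → T = T

T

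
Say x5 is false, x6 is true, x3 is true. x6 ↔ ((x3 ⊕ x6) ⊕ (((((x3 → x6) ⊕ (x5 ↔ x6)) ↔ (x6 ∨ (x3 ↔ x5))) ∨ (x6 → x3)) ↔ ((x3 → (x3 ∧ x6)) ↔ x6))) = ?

x3 ⊕ x6 = True ⊕ True = False
x3 → x6 = True → True = True
x5 ↔ x6 = False ↔ True = False
(x3 → x6) ⊕ (x5 ↔ x6) = True ⊕ False = True
x3 ↔ x5 = True ↔ False = False
x6 ∨ (x3 ↔ x5) = True ∨ False = True
((x3 → x6) ⊕ (x5 ↔ x6)) ↔ (x6 ∨ (x3 ↔ x5)) = True ↔ True = True
x6 → x3 = True → True = True
(((x3 → x6) ⊕ (x5 ↔ x6)) ↔ (x6 ∨ (x3 ↔ x5))) ∨ (x6 → x3) = True ∨ True = True
x3 ∧ x6 = True ∧ True = True
x3 → (x3 ∧ x6) = True → True = True
(x3 → (x3 ∧ x6)) ↔ x6 = True ↔ True = True
((((x3 → x6) ⊕ (x5 ↔ x6)) ↔ (x6 ∨ (x3 ↔ x5))) ∨ (x6 → x3)) ↔ ((x3 → (x3 ∧ x6)) ↔ x6) = True ↔ True = True
(x3 ⊕ x6) ⊕ (((((x3 → x6) ⊕ (x5 ↔ x6)) ↔ (x6 ∨ (x3 ↔ x5))) ∨ (x6 → x3)) ↔ ((x3 → (x3 ∧ x6)) ↔ x6)) = False ⊕ True = True
x6 ↔ ((x3 ⊕ x6) ⊕ (((((x3 → x6) ⊕ (x5 ↔ x6)) ↔ (x6 ∨ (x3 ↔ x5))) ∨ (x6 → x3)) ↔ ((x3 → (x3 ∧ x6)) ↔ x6))) = True ↔ True = True

True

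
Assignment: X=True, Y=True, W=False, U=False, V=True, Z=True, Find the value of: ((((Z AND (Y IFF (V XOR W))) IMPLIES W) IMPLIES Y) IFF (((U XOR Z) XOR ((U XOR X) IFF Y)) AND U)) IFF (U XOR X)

False

V XOR W = True XOR False = True
Y IFF (V XOR W) = True IFF True = True
Z AND (Y IFF (V XOR W)) = True AND True = True
(Z AND (Y IFF (V XOR W))) IMPLIES W = True IMPLIES False = False
((Z AND (Y IFF (V XOR W))) IMPLIES W) IMPLIES Y = False IMPLIES True = True
U XOR Z = False XOR True = True
U XOR X = False XOR True = True
(U XOR X) IFF Y = True IFF True = True
(U XOR Z) XOR ((U XOR X) IFF Y) = True XOR True = False
((U XOR Z) XOR ((U XOR X) IFF Y)) AND U = False AND False = False
(((Z AND (Y IFF (V XOR W))) IMPLIES W) IMPLIES Y) IFF (((U XOR Z) XOR ((U XOR X) IFF Y)) AND U) = True IFF False = False
U XOR X = False XOR True = True
((((Z AND (Y IFF (V XOR W))) IMPLIES W) IMPLIES Y) IFF (((U XOR Z) XOR ((U XOR X) IFF Y)) AND U)) IFF (U XOR X) = False IFF True = False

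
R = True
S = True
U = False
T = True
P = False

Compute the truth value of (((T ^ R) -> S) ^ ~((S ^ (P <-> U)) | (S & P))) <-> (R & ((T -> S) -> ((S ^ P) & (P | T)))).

T ^ R = True ^ True = False
(T ^ R) -> S = False -> True = True
P <-> U = False <-> False = True
S ^ (P <-> U) = True ^ True = False
S & P = True & False = False
(S ^ (P <-> U)) | (S & P) = False | False = False
~((S ^ (P <-> U)) | (S & P)) = ~False = True
((T ^ R) -> S) ^ ~((S ^ (P <-> U)) | (S & P)) = True ^ True = False
T -> S = True -> True = True
S ^ P = True ^ False = True
P | T = False | True = True
(S ^ P) & (P | T) = True & True = True
(T -> S) -> ((S ^ P) & (P | T)) = True -> True = True
R & ((T -> S) -> ((S ^ P) & (P | T))) = True & True = True
(((T ^ R) -> S) ^ ~((S ^ (P <-> U)) | (S & P))) <-> (R & ((T -> S) -> ((S ^ P) & (P | T)))) = False <-> True = False

False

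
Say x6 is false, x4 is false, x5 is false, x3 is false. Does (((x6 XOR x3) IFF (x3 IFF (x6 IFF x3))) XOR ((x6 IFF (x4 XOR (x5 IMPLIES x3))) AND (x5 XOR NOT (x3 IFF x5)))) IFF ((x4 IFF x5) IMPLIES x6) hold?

x6 XOR x3 = F XOR F = F
x6 IFF x3 = F IFF F = T
x3 IFF (x6 IFF x3) = F IFF T = F
(x6 XOR x3) IFF (x3 IFF (x6 IFF x3)) = F IFF F = T
x5 IMPLIES x3 = F IMPLIES F = T
x4 XOR (x5 IMPLIES x3) = F XOR T = T
x6 IFF (x4 XOR (x5 IMPLIES x3)) = F IFF T = F
x3 IFF x5 = F IFF F = T
NOT (x3 IFF x5) = NOT T = F
x5 XOR NOT (x3 IFF x5) = F XOR F = F
(x6 IFF (x4 XOR (x5 IMPLIES x3))) AND (x5 XOR NOT (x3 IFF x5)) = F AND F = F
((x6 XOR x3) IFF (x3 IFF (x6 IFF x3))) XOR ((x6 IFF (x4 XOR (x5 IMPLIES x3))) AND (x5 XOR NOT (x3 IFF x5))) = T XOR F = T
x4 IFF x5 = F IFF F = T
(x4 IFF x5) IMPLIES x6 = T IMPLIES F = F
(((x6 XOR x3) IFF (x3 IFF (x6 IFF x3))) XOR ((x6 IFF (x4 XOR (x5 IMPLIES x3))) AND (x5 XOR NOT (x3 IFF x5)))) IFF ((x4 IFF x5) IMPLIES x6) = T IFF F = F

F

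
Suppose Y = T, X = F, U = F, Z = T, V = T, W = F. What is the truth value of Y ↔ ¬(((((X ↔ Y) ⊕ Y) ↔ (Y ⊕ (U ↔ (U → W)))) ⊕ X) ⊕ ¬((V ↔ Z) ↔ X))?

X ↔ Y = F ↔ T = F
(X ↔ Y) ⊕ Y = F ⊕ T = T
U → W = F → F = T
U ↔ (U → W) = F ↔ T = F
Y ⊕ (U ↔ (U → W)) = T ⊕ F = T
((X ↔ Y) ⊕ Y) ↔ (Y ⊕ (U ↔ (U → W))) = T ↔ T = T
(((X ↔ Y) ⊕ Y) ↔ (Y ⊕ (U ↔ (U → W)))) ⊕ X = T ⊕ F = T
V ↔ Z = T ↔ T = T
(V ↔ Z) ↔ X = T ↔ F = F
¬((V ↔ Z) ↔ X) = ¬F = T
((((X ↔ Y) ⊕ Y) ↔ (Y ⊕ (U ↔ (U → W)))) ⊕ X) ⊕ ¬((V ↔ Z) ↔ X) = T ⊕ T = F
¬(((((X ↔ Y) ⊕ Y) ↔ (Y ⊕ (U ↔ (U → W)))) ⊕ X) ⊕ ¬((V ↔ Z) ↔ X)) = ¬F = T
Y ↔ ¬(((((X ↔ Y) ⊕ Y) ↔ (Y ⊕ (U ↔ (U → W)))) ⊕ X) ⊕ ¬((V ↔ Z) ↔ X)) = T ↔ T = T

T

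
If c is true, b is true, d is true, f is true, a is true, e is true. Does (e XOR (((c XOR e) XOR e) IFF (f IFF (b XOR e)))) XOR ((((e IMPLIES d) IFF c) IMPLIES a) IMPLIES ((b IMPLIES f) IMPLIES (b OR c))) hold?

false

c XOR e = true XOR true = false
(c XOR e) XOR e = false XOR true = true
b XOR e = true XOR true = false
f IFF (b XOR e) = true IFF false = false
((c XOR e) XOR e) IFF (f IFF (b XOR e)) = true IFF false = false
e XOR (((c XOR e) XOR e) IFF (f IFF (b XOR e))) = true XOR false = true
e IMPLIES d = true IMPLIES true = true
(e IMPLIES d) IFF c = true IFF true = true
((e IMPLIES d) IFF c) IMPLIES a = true IMPLIES true = true
b IMPLIES f = true IMPLIES true = true
b OR c = true OR true = true
(b IMPLIES f) IMPLIES (b OR c) = true IMPLIES true = true
(((e IMPLIES d) IFF c) IMPLIES a) IMPLIES ((b IMPLIES f) IMPLIES (b OR c)) = true IMPLIES true = true
(e XOR (((c XOR e) XOR e) IFF (f IFF (b XOR e)))) XOR ((((e IMPLIES d) IFF c) IMPLIES a) IMPLIES ((b IMPLIES f) IMPLIES (b OR c))) = true XOR true = false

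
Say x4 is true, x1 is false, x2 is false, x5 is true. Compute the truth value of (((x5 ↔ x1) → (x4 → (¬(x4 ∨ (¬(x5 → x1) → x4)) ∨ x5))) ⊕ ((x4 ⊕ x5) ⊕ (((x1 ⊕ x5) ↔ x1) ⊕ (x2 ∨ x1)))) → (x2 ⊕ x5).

x5 ↔ x1 = True ↔ False = False
x5 → x1 = True → False = False
¬(x5 → x1) = ¬False = True
¬(x5 → x1) → x4 = True → True = True
x4 ∨ (¬(x5 → x1) → x4) = True ∨ True = True
¬(x4 ∨ (¬(x5 → x1) → x4)) = ¬True = False
¬(x4 ∨ (¬(x5 → x1) → x4)) ∨ x5 = False ∨ True = True
x4 → (¬(x4 ∨ (¬(x5 → x1) → x4)) ∨ x5) = True → True = True
(x5 ↔ x1) → (x4 → (¬(x4 ∨ (¬(x5 → x1) → x4)) ∨ x5)) = False → True = True
x4 ⊕ x5 = True ⊕ True = False
x1 ⊕ x5 = False ⊕ True = True
(x1 ⊕ x5) ↔ x1 = True ↔ False = False
x2 ∨ x1 = False ∨ False = False
((x1 ⊕ x5) ↔ x1) ⊕ (x2 ∨ x1) = False ⊕ False = False
(x4 ⊕ x5) ⊕ (((x1 ⊕ x5) ↔ x1) ⊕ (x2 ∨ x1)) = False ⊕ False = False
((x5 ↔ x1) → (x4 → (¬(x4 ∨ (¬(x5 → x1) → x4)) ∨ x5))) ⊕ ((x4 ⊕ x5) ⊕ (((x1 ⊕ x5) ↔ x1) ⊕ (x2 ∨ x1))) = True ⊕ False = True
x2 ⊕ x5 = False ⊕ True = True
(((x5 ↔ x1) → (x4 → (¬(x4 ∨ (¬(x5 → x1) → x4)) ∨ x5))) ⊕ ((x4 ⊕ x5) ⊕ (((x1 ⊕ x5) ↔ x1) ⊕ (x2 ∨ x1)))) → (x2 ⊕ x5) = True → True = True

True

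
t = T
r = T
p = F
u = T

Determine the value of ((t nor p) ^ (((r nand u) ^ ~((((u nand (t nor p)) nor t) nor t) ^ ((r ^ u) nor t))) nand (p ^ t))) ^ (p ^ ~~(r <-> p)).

F

t nor p = T nor F = F
r nand u = T nand T = F
t nor p = T nor F = F
u nand (t nor p) = T nand F = T
(u nand (t nor p)) nor t = T nor T = F
((u nand (t nor p)) nor t) nor t = F nor T = F
r ^ u = T ^ T = F
(r ^ u) nor t = F nor T = F
(((u nand (t nor p)) nor t) nor t) ^ ((r ^ u) nor t) = F ^ F = F
~((((u nand (t nor p)) nor t) nor t) ^ ((r ^ u) nor t)) = ~F = T
(r nand u) ^ ~((((u nand (t nor p)) nor t) nor t) ^ ((r ^ u) nor t)) = F ^ T = T
p ^ t = F ^ T = T
((r nand u) ^ ~((((u nand (t nor p)) nor t) nor t) ^ ((r ^ u) nor t))) nand (p ^ t) = T nand T = F
(t nor p) ^ (((r nand u) ^ ~((((u nand (t nor p)) nor t) nor t) ^ ((r ^ u) nor t))) nand (p ^ t)) = F ^ F = F
r <-> p = T <-> F = F
~(r <-> p) = ~F = T
~~(r <-> p) = ~T = F
p ^ ~~(r <-> p) = F ^ F = F
((t nor p) ^ (((r nand u) ^ ~((((u nand (t nor p)) nor t) nor t) ^ ((r ^ u) nor t))) nand (p ^ t))) ^ (p ^ ~~(r <-> p)) = F ^ F = F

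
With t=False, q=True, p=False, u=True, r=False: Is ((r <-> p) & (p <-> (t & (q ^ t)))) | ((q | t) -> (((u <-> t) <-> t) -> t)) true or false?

r <-> p = False <-> False = True
q ^ t = True ^ False = True
t & (q ^ t) = False & True = False
p <-> (t & (q ^ t)) = False <-> False = True
(r <-> p) & (p <-> (t & (q ^ t))) = True & True = True
q | t = True | False = True
u <-> t = True <-> False = False
(u <-> t) <-> t = False <-> False = True
((u <-> t) <-> t) -> t = True -> False = False
(q | t) -> (((u <-> t) <-> t) -> t) = True -> False = False
((r <-> p) & (p <-> (t & (q ^ t)))) | ((q | t) -> (((u <-> t) <-> t) -> t)) = True | False = True

True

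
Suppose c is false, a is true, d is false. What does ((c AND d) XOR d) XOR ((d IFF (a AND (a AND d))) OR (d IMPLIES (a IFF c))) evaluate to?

c AND d = False AND False = False
(c AND d) XOR d = False XOR False = False
a AND d = True AND False = False
a AND (a AND d) = True AND False = False
d IFF (a AND (a AND d)) = False IFF False = True
a IFF c = True IFF False = False
d IMPLIES (a IFF c) = False IMPLIES False = True
(d IFF (a AND (a AND d))) OR (d IMPLIES (a IFF c)) = True OR True = True
((c AND d) XOR d) XOR ((d IFF (a AND (a AND d))) OR (d IMPLIES (a IFF c))) = False XOR True = True

True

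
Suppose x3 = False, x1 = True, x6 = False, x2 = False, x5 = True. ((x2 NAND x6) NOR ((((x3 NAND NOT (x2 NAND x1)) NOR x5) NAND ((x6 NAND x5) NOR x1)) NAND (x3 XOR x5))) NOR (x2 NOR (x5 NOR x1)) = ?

x2 NAND x6 = False NAND False = True
x2 NAND x1 = False NAND True = True
NOT (x2 NAND x1) = NOT True = False
x3 NAND NOT (x2 NAND x1) = False NAND False = True
(x3 NAND NOT (x2 NAND x1)) NOR x5 = True NOR True = False
x6 NAND x5 = False NAND True = True
(x6 NAND x5) NOR x1 = True NOR True = False
((x3 NAND NOT (x2 NAND x1)) NOR x5) NAND ((x6 NAND x5) NOR x1) = False NAND False = True
x3 XOR x5 = False XOR True = True
(((x3 NAND NOT (x2 NAND x1)) NOR x5) NAND ((x6 NAND x5) NOR x1)) NAND (x3 XOR x5) = True NAND True = False
(x2 NAND x6) NOR ((((x3 NAND NOT (x2 NAND x1)) NOR x5) NAND ((x6 NAND x5) NOR x1)) NAND (x3 XOR x5)) = True NOR False = False
x5 NOR x1 = True NOR True = False
x2 NOR (x5 NOR x1) = False NOR False = True
((x2 NAND x6) NOR ((((x3 NAND NOT (x2 NAND x1)) NOR x5) NAND ((x6 NAND x5) NOR x1)) NAND (x3 XOR x5))) NOR (x2 NOR (x5 NOR x1)) = False NOR True = False

False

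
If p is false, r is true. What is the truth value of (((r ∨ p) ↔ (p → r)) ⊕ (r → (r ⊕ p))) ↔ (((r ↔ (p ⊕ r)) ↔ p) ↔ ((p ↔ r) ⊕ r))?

T

r ∨ p = T ∨ F = T
p → r = F → T = T
(r ∨ p) ↔ (p → r) = T ↔ T = T
r ⊕ p = T ⊕ F = T
r → (r ⊕ p) = T → T = T
((r ∨ p) ↔ (p → r)) ⊕ (r → (r ⊕ p)) = T ⊕ T = F
p ⊕ r = F ⊕ T = T
r ↔ (p ⊕ r) = T ↔ T = T
(r ↔ (p ⊕ r)) ↔ p = T ↔ F = F
p ↔ r = F ↔ T = F
(p ↔ r) ⊕ r = F ⊕ T = T
((r ↔ (p ⊕ r)) ↔ p) ↔ ((p ↔ r) ⊕ r) = F ↔ T = F
(((r ∨ p) ↔ (p → r)) ⊕ (r → (r ⊕ p))) ↔ (((r ↔ (p ⊕ r)) ↔ p) ↔ ((p ↔ r) ⊕ r)) = F ↔ F = T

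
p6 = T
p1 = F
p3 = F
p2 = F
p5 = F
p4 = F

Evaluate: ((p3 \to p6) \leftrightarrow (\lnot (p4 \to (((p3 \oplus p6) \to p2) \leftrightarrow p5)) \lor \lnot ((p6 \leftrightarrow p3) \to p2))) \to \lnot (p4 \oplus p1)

T

p3 \to p6 = F \to T = T
p3 \oplus p6 = F \oplus T = T
(p3 \oplus p6) \to p2 = T \to F = F
((p3 \oplus p6) \to p2) \leftrightarrow p5 = F \leftrightarrow F = T
p4 \to (((p3 \oplus p6) \to p2) \leftrightarrow p5) = F \to T = T
\lnot (p4 \to (((p3 \oplus p6) \to p2) \leftrightarrow p5)) = \lnot T = F
p6 \leftrightarrow p3 = T \leftrightarrow F = F
(p6 \leftrightarrow p3) \to p2 = F \to F = T
\lnot ((p6 \leftrightarrow p3) \to p2) = \lnot T = F
\lnot (p4 \to (((p3 \oplus p6) \to p2) \leftrightarrow p5)) \lor \lnot ((p6 \leftrightarrow p3) \to p2) = F \lor F = F
(p3 \to p6) \leftrightarrow (\lnot (p4 \to (((p3 \oplus p6) \to p2) \leftrightarrow p5)) \lor \lnot ((p6 \leftrightarrow p3) \to p2)) = T \leftrightarrow F = F
p4 \oplus p1 = F \oplus F = F
\lnot (p4 \oplus p1) = \lnot F = T
((p3 \to p6) \leftrightarrow (\lnot (p4 \to (((p3 \oplus p6) \to p2) \leftrightarrow p5)) \lor \lnot ((p6 \leftrightarrow p3) \to p2))) \to \lnot (p4 \oplus p1) = F \to T = T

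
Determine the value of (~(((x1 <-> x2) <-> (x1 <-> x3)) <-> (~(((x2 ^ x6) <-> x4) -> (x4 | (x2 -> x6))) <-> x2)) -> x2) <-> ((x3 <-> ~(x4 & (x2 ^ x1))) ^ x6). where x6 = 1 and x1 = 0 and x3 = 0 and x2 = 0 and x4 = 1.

1

Substituting x6=1, x1=0, x3=0, x2=0, x4=1:
x1 <-> x2 = 0 <-> 0 = 1
x1 <-> x3 = 0 <-> 0 = 1
(x1 <-> x2) <-> (x1 <-> x3) = 1 <-> 1 = 1
x2 ^ x6 = 0 ^ 1 = 1
(x2 ^ x6) <-> x4 = 1 <-> 1 = 1
x2 -> x6 = 0 -> 1 = 1
x4 | (x2 -> x6) = 1 | 1 = 1
((x2 ^ x6) <-> x4) -> (x4 | (x2 -> x6)) = 1 -> 1 = 1
~(((x2 ^ x6) <-> x4) -> (x4 | (x2 -> x6))) = ~1 = 0
~(((x2 ^ x6) <-> x4) -> (x4 | (x2 -> x6))) <-> x2 = 0 <-> 0 = 1
((x1 <-> x2) <-> (x1 <-> x3)) <-> (~(((x2 ^ x6) <-> x4) -> (x4 | (x2 -> x6))) <-> x2) = 1 <-> 1 = 1
~(((x1 <-> x2) <-> (x1 <-> x3)) <-> (~(((x2 ^ x6) <-> x4) -> (x4 | (x2 -> x6))) <-> x2)) = ~1 = 0
~(((x1 <-> x2) <-> (x1 <-> x3)) <-> (~(((x2 ^ x6) <-> x4) -> (x4 | (x2 -> x6))) <-> x2)) -> x2 = 0 -> 0 = 1
x2 ^ x1 = 0 ^ 0 = 0
x4 & (x2 ^ x1) = 1 & 0 = 0
~(x4 & (x2 ^ x1)) = ~0 = 1
x3 <-> ~(x4 & (x2 ^ x1)) = 0 <-> 1 = 0
(x3 <-> ~(x4 & (x2 ^ x1))) ^ x6 = 0 ^ 1 = 1
(~(((x1 <-> x2) <-> (x1 <-> x3)) <-> (~(((x2 ^ x6) <-> x4) -> (x4 | (x2 -> x6))) <-> x2)) -> x2) <-> ((x3 <-> ~(x4 & (x2 ^ x1))) ^ x6) = 1 <-> 1 = 1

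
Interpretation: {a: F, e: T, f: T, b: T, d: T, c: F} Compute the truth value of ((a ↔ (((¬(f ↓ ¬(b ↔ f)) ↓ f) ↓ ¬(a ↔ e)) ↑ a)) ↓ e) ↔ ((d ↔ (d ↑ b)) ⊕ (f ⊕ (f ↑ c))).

T

Substituting a=F, e=T, f=T, b=T, d=T, c=F:
b ↔ f = T ↔ T = T
¬(b ↔ f) = ¬T = F
f ↓ ¬(b ↔ f) = T ↓ F = F
¬(f ↓ ¬(b ↔ f)) = ¬F = T
¬(f ↓ ¬(b ↔ f)) ↓ f = T ↓ T = F
a ↔ e = F ↔ T = F
¬(a ↔ e) = ¬F = T
(¬(f ↓ ¬(b ↔ f)) ↓ f) ↓ ¬(a ↔ e) = F ↓ T = F
((¬(f ↓ ¬(b ↔ f)) ↓ f) ↓ ¬(a ↔ e)) ↑ a = F ↑ F = T
a ↔ (((¬(f ↓ ¬(b ↔ f)) ↓ f) ↓ ¬(a ↔ e)) ↑ a) = F ↔ T = F
(a ↔ (((¬(f ↓ ¬(b ↔ f)) ↓ f) ↓ ¬(a ↔ e)) ↑ a)) ↓ e = F ↓ T = F
d ↑ b = T ↑ T = F
d ↔ (d ↑ b) = T ↔ F = F
f ↑ c = T ↑ F = T
f ⊕ (f ↑ c) = T ⊕ T = F
(d ↔ (d ↑ b)) ⊕ (f ⊕ (f ↑ c)) = F ⊕ F = F
((a ↔ (((¬(f ↓ ¬(b ↔ f)) ↓ f) ↓ ¬(a ↔ e)) ↑ a)) ↓ e) ↔ ((d ↔ (d ↑ b)) ⊕ (f ⊕ (f ↑ c))) = F ↔ F = T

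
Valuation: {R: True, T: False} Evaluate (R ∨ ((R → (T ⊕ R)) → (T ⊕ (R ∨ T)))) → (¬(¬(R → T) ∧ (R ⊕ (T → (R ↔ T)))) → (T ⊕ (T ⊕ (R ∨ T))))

True

T ⊕ R = False ⊕ True = True
R → (T ⊕ R) = True → True = True
R ∨ T = True ∨ False = True
T ⊕ (R ∨ T) = False ⊕ True = True
(R → (T ⊕ R)) → (T ⊕ (R ∨ T)) = True → True = True
R ∨ ((R → (T ⊕ R)) → (T ⊕ (R ∨ T))) = True ∨ True = True
R → T = True → False = False
¬(R → T) = ¬False = True
R ↔ T = True ↔ False = False
T → (R ↔ T) = False → False = True
R ⊕ (T → (R ↔ T)) = True ⊕ True = False
¬(R → T) ∧ (R ⊕ (T → (R ↔ T))) = True ∧ False = False
¬(¬(R → T) ∧ (R ⊕ (T → (R ↔ T)))) = ¬False = True
R ∨ T = True ∨ False = True
T ⊕ (R ∨ T) = False ⊕ True = True
T ⊕ (T ⊕ (R ∨ T)) = False ⊕ True = True
¬(¬(R → T) ∧ (R ⊕ (T → (R ↔ T)))) → (T ⊕ (T ⊕ (R ∨ T))) = True → True = True
(R ∨ ((R → (T ⊕ R)) → (T ⊕ (R ∨ T)))) → (¬(¬(R → T) ∧ (R ⊕ (T → (R ↔ T)))) → (T ⊕ (T ⊕ (R ∨ T)))) = True → True = True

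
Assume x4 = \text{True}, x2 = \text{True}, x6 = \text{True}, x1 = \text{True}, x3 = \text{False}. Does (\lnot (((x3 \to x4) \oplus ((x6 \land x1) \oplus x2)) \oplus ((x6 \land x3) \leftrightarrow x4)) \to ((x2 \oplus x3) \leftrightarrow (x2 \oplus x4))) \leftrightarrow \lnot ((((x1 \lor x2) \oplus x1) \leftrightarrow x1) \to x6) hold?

\text{False}

x3 \to x4 = \text{False} \to \text{True} = \text{True}
x6 \land x1 = \text{True} \land \text{True} = \text{True}
(x6 \land x1) \oplus x2 = \text{True} \oplus \text{True} = \text{False}
(x3 \to x4) \oplus ((x6 \land x1) \oplus x2) = \text{True} \oplus \text{False} = \text{True}
x6 \land x3 = \text{True} \land \text{False} = \text{False}
(x6 \land x3) \leftrightarrow x4 = \text{False} \leftrightarrow \text{True} = \text{False}
((x3 \to x4) \oplus ((x6 \land x1) \oplus x2)) \oplus ((x6 \land x3) \leftrightarrow x4) = \text{True} \oplus \text{False} = \text{True}
\lnot (((x3 \to x4) \oplus ((x6 \land x1) \oplus x2)) \oplus ((x6 \land x3) \leftrightarrow x4)) = \lnot \text{True} = \text{False}
x2 \oplus x3 = \text{True} \oplus \text{False} = \text{True}
x2 \oplus x4 = \text{True} \oplus \text{True} = \text{False}
(x2 \oplus x3) \leftrightarrow (x2 \oplus x4) = \text{True} \leftrightarrow \text{False} = \text{False}
\lnot (((x3 \to x4) \oplus ((x6 \land x1) \oplus x2)) \oplus ((x6 \land x3) \leftrightarrow x4)) \to ((x2 \oplus x3) \leftrightarrow (x2 \oplus x4)) = \text{False} \to \text{False} = \text{True}
x1 \lor x2 = \text{True} \lor \text{True} = \text{True}
(x1 \lor x2) \oplus x1 = \text{True} \oplus \text{True} = \text{False}
((x1 \lor x2) \oplus x1) \leftrightarrow x1 = \text{False} \leftrightarrow \text{True} = \text{False}
(((x1 \lor x2) \oplus x1) \leftrightarrow x1) \to x6 = \text{False} \to \text{True} = \text{True}
\lnot ((((x1 \lor x2) \oplus x1) \leftrightarrow x1) \to x6) = \lnot \text{True} = \text{False}
(\lnot (((x3 \to x4) \oplus ((x6 \land x1) \oplus x2)) \oplus ((x6 \land x3) \leftrightarrow x4)) \to ((x2 \oplus x3) \leftrightarrow (x2 \oplus x4))) \leftrightarrow \lnot ((((x1 \lor x2) \oplus x1) \leftrightarrow x1) \to x6) = \text{True} \leftrightarrow \text{False} = \text{False}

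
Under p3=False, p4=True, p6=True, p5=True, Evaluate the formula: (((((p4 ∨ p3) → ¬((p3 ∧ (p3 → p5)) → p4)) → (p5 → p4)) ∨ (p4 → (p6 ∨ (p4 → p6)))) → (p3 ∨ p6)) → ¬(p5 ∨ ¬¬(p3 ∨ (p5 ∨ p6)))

p4 ∨ p3 = True ∨ False = True
p3 → p5 = False → True = True
p3 ∧ (p3 → p5) = False ∧ True = False
(p3 ∧ (p3 → p5)) → p4 = False → True = True
¬((p3 ∧ (p3 → p5)) → p4) = ¬True = False
(p4 ∨ p3) → ¬((p3 ∧ (p3 → p5)) → p4) = True → False = False
p5 → p4 = True → True = True
((p4 ∨ p3) → ¬((p3 ∧ (p3 → p5)) → p4)) → (p5 → p4) = False → True = True
p4 → p6 = True → True = True
p6 ∨ (p4 → p6) = True ∨ True = True
p4 → (p6 ∨ (p4 → p6)) = True → True = True
(((p4 ∨ p3) → ¬((p3 ∧ (p3 → p5)) → p4)) → (p5 → p4)) ∨ (p4 → (p6 ∨ (p4 → p6))) = True ∨ True = True
p3 ∨ p6 = False ∨ True = True
((((p4 ∨ p3) → ¬((p3 ∧ (p3 → p5)) → p4)) → (p5 → p4)) ∨ (p4 → (p6 ∨ (p4 → p6)))) → (p3 ∨ p6) = True → True = True
p5 ∨ p6 = True ∨ True = True
p3 ∨ (p5 ∨ p6) = False ∨ True = True
¬(p3 ∨ (p5 ∨ p6)) = ¬True = False
¬¬(p3 ∨ (p5 ∨ p6)) = ¬False = True
p5 ∨ ¬¬(p3 ∨ (p5 ∨ p6)) = True ∨ True = True
¬(p5 ∨ ¬¬(p3 ∨ (p5 ∨ p6))) = ¬True = False
(((((p4 ∨ p3) → ¬((p3 ∧ (p3 → p5)) → p4)) → (p5 → p4)) ∨ (p4 → (p6 ∨ (p4 → p6)))) → (p3 ∨ p6)) → ¬(p5 ∨ ¬¬(p3 ∨ (p5 ∨ p6))) = True → False = False

False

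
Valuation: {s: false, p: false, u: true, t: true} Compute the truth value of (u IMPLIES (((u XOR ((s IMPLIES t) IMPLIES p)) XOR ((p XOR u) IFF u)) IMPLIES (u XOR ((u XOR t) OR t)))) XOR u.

Substituting s=false, p=false, u=true, t=true:
s IMPLIES t = false IMPLIES true = true
(s IMPLIES t) IMPLIES p = true IMPLIES false = false
u XOR ((s IMPLIES t) IMPLIES p) = true XOR false = true
p XOR u = false XOR true = true
(p XOR u) IFF u = true IFF true = true
(u XOR ((s IMPLIES t) IMPLIES p)) XOR ((p XOR u) IFF u) = true XOR true = false
u XOR t = true XOR true = false
(u XOR t) OR t = false OR true = true
u XOR ((u XOR t) OR t) = true XOR true = false
((u XOR ((s IMPLIES t) IMPLIES p)) XOR ((p XOR u) IFF u)) IMPLIES (u XOR ((u XOR t) OR t)) = false IMPLIES false = true
u IMPLIES (((u XOR ((s IMPLIES t) IMPLIES p)) XOR ((p XOR u) IFF u)) IMPLIES (u XOR ((u XOR t) OR t))) = true IMPLIES true = true
(u IMPLIES (((u XOR ((s IMPLIES t) IMPLIES p)) XOR ((p XOR u) IFF u)) IMPLIES (u XOR ((u XOR t) OR t)))) XOR u = true XOR true = false

false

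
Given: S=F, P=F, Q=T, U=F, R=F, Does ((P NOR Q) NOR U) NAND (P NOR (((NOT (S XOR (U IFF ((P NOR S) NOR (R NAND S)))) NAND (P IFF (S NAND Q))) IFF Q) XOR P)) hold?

T

Substituting S=F, P=F, Q=T, U=F, R=F:
P NOR Q = F NOR T = F
(P NOR Q) NOR U = F NOR F = T
P NOR S = F NOR F = T
R NAND S = F NAND F = T
(P NOR S) NOR (R NAND S) = T NOR T = F
U IFF ((P NOR S) NOR (R NAND S)) = F IFF F = T
S XOR (U IFF ((P NOR S) NOR (R NAND S))) = F XOR T = T
NOT (S XOR (U IFF ((P NOR S) NOR (R NAND S)))) = NOT T = F
S NAND Q = F NAND T = T
P IFF (S NAND Q) = F IFF T = F
NOT (S XOR (U IFF ((P NOR S) NOR (R NAND S)))) NAND (P IFF (S NAND Q)) = F NAND F = T
(NOT (S XOR (U IFF ((P NOR S) NOR (R NAND S)))) NAND (P IFF (S NAND Q))) IFF Q = T IFF T = T
((NOT (S XOR (U IFF ((P NOR S) NOR (R NAND S)))) NAND (P IFF (S NAND Q))) IFF Q) XOR P = T XOR F = T
P NOR (((NOT (S XOR (U IFF ((P NOR S) NOR (R NAND S)))) NAND (P IFF (S NAND Q))) IFF Q) XOR P) = F NOR T = F
((P NOR Q) NOR U) NAND (P NOR (((NOT (S XOR (U IFF ((P NOR S) NOR (R NAND S)))) NAND (P IFF (S NAND Q))) IFF Q) XOR P)) = T NAND F = T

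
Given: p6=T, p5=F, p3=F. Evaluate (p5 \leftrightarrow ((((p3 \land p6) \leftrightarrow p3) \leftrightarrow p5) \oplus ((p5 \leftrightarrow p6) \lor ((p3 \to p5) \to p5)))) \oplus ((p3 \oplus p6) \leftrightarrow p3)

p3 \land p6 = F \land T = F
(p3 \land p6) \leftrightarrow p3 = F \leftrightarrow F = T
((p3 \land p6) \leftrightarrow p3) \leftrightarrow p5 = T \leftrightarrow F = F
p5 \leftrightarrow p6 = F \leftrightarrow T = F
p3 \to p5 = F \to F = T
(p3 \to p5) \to p5 = T \to F = F
(p5 \leftrightarrow p6) \lor ((p3 \to p5) \to p5) = F \lor F = F
(((p3 \land p6) \leftrightarrow p3) \leftrightarrow p5) \oplus ((p5 \leftrightarrow p6) \lor ((p3 \to p5) \to p5)) = F \oplus F = F
p5 \leftrightarrow ((((p3 \land p6) \leftrightarrow p3) \leftrightarrow p5) \oplus ((p5 \leftrightarrow p6) \lor ((p3 \to p5) \to p5))) = F \leftrightarrow F = T
p3 \oplus p6 = F \oplus T = T
(p3 \oplus p6) \leftrightarrow p3 = T \leftrightarrow F = F
(p5 \leftrightarrow ((((p3 \land p6) \leftrightarrow p3) \leftrightarrow p5) \oplus ((p5 \leftrightarrow p6) \lor ((p3 \to p5) \to p5)))) \oplus ((p3 \oplus p6) \leftrightarrow p3) = T \oplus F = T

T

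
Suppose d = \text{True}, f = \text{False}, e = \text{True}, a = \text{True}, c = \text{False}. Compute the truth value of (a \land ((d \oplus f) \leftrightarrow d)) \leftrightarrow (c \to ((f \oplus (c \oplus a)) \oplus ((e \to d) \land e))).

d \oplus f = \text{True} \oplus \text{False} = \text{True}
(d \oplus f) \leftrightarrow d = \text{True} \leftrightarrow \text{True} = \text{True}
a \land ((d \oplus f) \leftrightarrow d) = \text{True} \land \text{True} = \text{True}
c \oplus a = \text{False} \oplus \text{True} = \text{True}
f \oplus (c \oplus a) = \text{False} \oplus \text{True} = \text{True}
e \to d = \text{True} \to \text{True} = \text{True}
(e \to d) \land e = \text{True} \land \text{True} = \text{True}
(f \oplus (c \oplus a)) \oplus ((e \to d) \land e) = \text{True} \oplus \text{True} = \text{False}
c \to ((f \oplus (c \oplus a)) \oplus ((e \to d) \land e)) = \text{False} \to \text{False} = \text{True}
(a \land ((d \oplus f) \leftrightarrow d)) \leftrightarrow (c \to ((f \oplus (c \oplus a)) \oplus ((e \to d) \land e))) = \text{True} \leftrightarrow \text{True} = \text{True}

\text{True}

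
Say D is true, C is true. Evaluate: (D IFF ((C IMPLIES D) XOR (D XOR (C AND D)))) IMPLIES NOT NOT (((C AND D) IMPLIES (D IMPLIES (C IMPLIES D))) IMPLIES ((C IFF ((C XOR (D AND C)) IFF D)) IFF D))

False

Substituting D=True, C=True:
C IMPLIES D = True IMPLIES True = True
C AND D = True AND True = True
D XOR (C AND D) = True XOR True = False
(C IMPLIES D) XOR (D XOR (C AND D)) = True XOR False = True
D IFF ((C IMPLIES D) XOR (D XOR (C AND D))) = True IFF True = True
C AND D = True AND True = True
C IMPLIES D = True IMPLIES True = True
D IMPLIES (C IMPLIES D) = True IMPLIES True = True
(C AND D) IMPLIES (D IMPLIES (C IMPLIES D)) = True IMPLIES True = True
D AND C = True AND True = True
C XOR (D AND C) = True XOR True = False
(C XOR (D AND C)) IFF D = False IFF True = False
C IFF ((C XOR (D AND C)) IFF D) = True IFF False = False
(C IFF ((C XOR (D AND C)) IFF D)) IFF D = False IFF True = False
((C AND D) IMPLIES (D IMPLIES (C IMPLIES D))) IMPLIES ((C IFF ((C XOR (D AND C)) IFF D)) IFF D) = True IMPLIES False = False
NOT (((C AND D) IMPLIES (D IMPLIES (C IMPLIES D))) IMPLIES ((C IFF ((C XOR (D AND C)) IFF D)) IFF D)) = NOT False = True
NOT NOT (((C AND D) IMPLIES (D IMPLIES (C IMPLIES D))) IMPLIES ((C IFF ((C XOR (D AND C)) IFF D)) IFF D)) = NOT True = False
(D IFF ((C IMPLIES D) XOR (D XOR (C AND D)))) IMPLIES NOT NOT (((C AND D) IMPLIES (D IMPLIES (C IMPLIES D))) IMPLIES ((C IFF ((C XOR (D AND C)) IFF D)) IFF D)) = True IMPLIES False = False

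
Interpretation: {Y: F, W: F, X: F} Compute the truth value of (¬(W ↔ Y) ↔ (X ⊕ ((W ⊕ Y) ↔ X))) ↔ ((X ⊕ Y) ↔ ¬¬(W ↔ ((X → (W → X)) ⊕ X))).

F

W ↔ Y = F ↔ F = T
¬(W ↔ Y) = ¬T = F
W ⊕ Y = F ⊕ F = F
(W ⊕ Y) ↔ X = F ↔ F = T
X ⊕ ((W ⊕ Y) ↔ X) = F ⊕ T = T
¬(W ↔ Y) ↔ (X ⊕ ((W ⊕ Y) ↔ X)) = F ↔ T = F
X ⊕ Y = F ⊕ F = F
W → X = F → F = T
X → (W → X) = F → T = T
(X → (W → X)) ⊕ X = T ⊕ F = T
W ↔ ((X → (W → X)) ⊕ X) = F ↔ T = F
¬(W ↔ ((X → (W → X)) ⊕ X)) = ¬F = T
¬¬(W ↔ ((X → (W → X)) ⊕ X)) = ¬T = F
(X ⊕ Y) ↔ ¬¬(W ↔ ((X → (W → X)) ⊕ X)) = F ↔ F = T
(¬(W ↔ Y) ↔ (X ⊕ ((W ⊕ Y) ↔ X))) ↔ ((X ⊕ Y) ↔ ¬¬(W ↔ ((X → (W → X)) ⊕ X))) = F ↔ T = F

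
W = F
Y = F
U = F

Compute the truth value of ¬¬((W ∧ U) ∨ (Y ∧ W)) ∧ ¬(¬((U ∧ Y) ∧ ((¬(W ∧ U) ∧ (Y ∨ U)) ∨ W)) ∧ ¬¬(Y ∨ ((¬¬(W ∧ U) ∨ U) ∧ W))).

F

Substituting W=F, Y=F, U=F:
W ∧ U = F ∧ F = F
Y ∧ W = F ∧ F = F
(W ∧ U) ∨ (Y ∧ W) = F ∨ F = F
¬((W ∧ U) ∨ (Y ∧ W)) = ¬F = T
¬¬((W ∧ U) ∨ (Y ∧ W)) = ¬T = F
U ∧ Y = F ∧ F = F
W ∧ U = F ∧ F = F
¬(W ∧ U) = ¬F = T
Y ∨ U = F ∨ F = F
¬(W ∧ U) ∧ (Y ∨ U) = T ∧ F = F
(¬(W ∧ U) ∧ (Y ∨ U)) ∨ W = F ∨ F = F
(U ∧ Y) ∧ ((¬(W ∧ U) ∧ (Y ∨ U)) ∨ W) = F ∧ F = F
¬((U ∧ Y) ∧ ((¬(W ∧ U) ∧ (Y ∨ U)) ∨ W)) = ¬F = T
W ∧ U = F ∧ F = F
¬(W ∧ U) = ¬F = T
¬¬(W ∧ U) = ¬T = F
¬¬(W ∧ U) ∨ U = F ∨ F = F
(¬¬(W ∧ U) ∨ U) ∧ W = F ∧ F = F
Y ∨ ((¬¬(W ∧ U) ∨ U) ∧ W) = F ∨ F = F
¬(Y ∨ ((¬¬(W ∧ U) ∨ U) ∧ W)) = ¬F = T
¬¬(Y ∨ ((¬¬(W ∧ U) ∨ U) ∧ W)) = ¬T = F
¬((U ∧ Y) ∧ ((¬(W ∧ U) ∧ (Y ∨ U)) ∨ W)) ∧ ¬¬(Y ∨ ((¬¬(W ∧ U) ∨ U) ∧ W)) = T ∧ F = F
¬(¬((U ∧ Y) ∧ ((¬(W ∧ U) ∧ (Y ∨ U)) ∨ W)) ∧ ¬¬(Y ∨ ((¬¬(W ∧ U) ∨ U) ∧ W))) = ¬F = T
¬¬((W ∧ U) ∨ (Y ∧ W)) ∧ ¬(¬((U ∧ Y) ∧ ((¬(W ∧ U) ∧ (Y ∨ U)) ∨ W)) ∧ ¬¬(Y ∨ ((¬¬(W ∧ U) ∨ U) ∧ W))) = F ∧ T = F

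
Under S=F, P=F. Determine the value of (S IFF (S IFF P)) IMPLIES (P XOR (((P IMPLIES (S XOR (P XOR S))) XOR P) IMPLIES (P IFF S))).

S IFF P = F IFF F = T
S IFF (S IFF P) = F IFF T = F
P XOR S = F XOR F = F
S XOR (P XOR S) = F XOR F = F
P IMPLIES (S XOR (P XOR S)) = F IMPLIES F = T
(P IMPLIES (S XOR (P XOR S))) XOR P = T XOR F = T
P IFF S = F IFF F = T
((P IMPLIES (S XOR (P XOR S))) XOR P) IMPLIES (P IFF S) = T IMPLIES T = T
P XOR (((P IMPLIES (S XOR (P XOR S))) XOR P) IMPLIES (P IFF S)) = F XOR T = T
(S IFF (S IFF P)) IMPLIES (P XOR (((P IMPLIES (S XOR (P XOR S))) XOR P) IMPLIES (P IFF S))) = F IMPLIES T = T

T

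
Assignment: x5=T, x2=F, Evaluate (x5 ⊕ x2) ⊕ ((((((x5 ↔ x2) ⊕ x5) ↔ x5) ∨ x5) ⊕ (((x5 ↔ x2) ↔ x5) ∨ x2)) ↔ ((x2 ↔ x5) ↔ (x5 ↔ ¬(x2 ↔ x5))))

x5 ⊕ x2 = T ⊕ F = T
x5 ↔ x2 = T ↔ F = F
(x5 ↔ x2) ⊕ x5 = F ⊕ T = T
((x5 ↔ x2) ⊕ x5) ↔ x5 = T ↔ T = T
(((x5 ↔ x2) ⊕ x5) ↔ x5) ∨ x5 = T ∨ T = T
x5 ↔ x2 = T ↔ F = F
(x5 ↔ x2) ↔ x5 = F ↔ T = F
((x5 ↔ x2) ↔ x5) ∨ x2 = F ∨ F = F
((((x5 ↔ x2) ⊕ x5) ↔ x5) ∨ x5) ⊕ (((x5 ↔ x2) ↔ x5) ∨ x2) = T ⊕ F = T
x2 ↔ x5 = F ↔ T = F
x2 ↔ x5 = F ↔ T = F
¬(x2 ↔ x5) = ¬F = T
x5 ↔ ¬(x2 ↔ x5) = T ↔ T = T
(x2 ↔ x5) ↔ (x5 ↔ ¬(x2 ↔ x5)) = F ↔ T = F
(((((x5 ↔ x2) ⊕ x5) ↔ x5) ∨ x5) ⊕ (((x5 ↔ x2) ↔ x5) ∨ x2)) ↔ ((x2 ↔ x5) ↔ (x5 ↔ ¬(x2 ↔ x5))) = T ↔ F = F
(x5 ⊕ x2) ⊕ ((((((x5 ↔ x2) ⊕ x5) ↔ x5) ∨ x5) ⊕ (((x5 ↔ x2) ↔ x5) ∨ x2)) ↔ ((x2 ↔ x5) ↔ (x5 ↔ ¬(x2 ↔ x5)))) = T ⊕ F = T

T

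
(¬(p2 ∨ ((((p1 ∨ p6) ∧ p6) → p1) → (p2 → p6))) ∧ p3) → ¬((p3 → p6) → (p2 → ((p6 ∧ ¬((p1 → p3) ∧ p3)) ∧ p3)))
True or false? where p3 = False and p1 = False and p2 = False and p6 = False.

p1 ∨ p6 = False ∨ False = False
(p1 ∨ p6) ∧ p6 = False ∧ False = False
((p1 ∨ p6) ∧ p6) → p1 = False → False = True
p2 → p6 = False → False = True
(((p1 ∨ p6) ∧ p6) → p1) → (p2 → p6) = True → True = True
p2 ∨ ((((p1 ∨ p6) ∧ p6) → p1) → (p2 → p6)) = False ∨ True = True
¬(p2 ∨ ((((p1 ∨ p6) ∧ p6) → p1) → (p2 → p6))) = ¬True = False
¬(p2 ∨ ((((p1 ∨ p6) ∧ p6) → p1) → (p2 → p6))) ∧ p3 = False ∧ False = False
p3 → p6 = False → False = True
p1 → p3 = False → False = True
(p1 → p3) ∧ p3 = True ∧ False = False
¬((p1 → p3) ∧ p3) = ¬False = True
p6 ∧ ¬((p1 → p3) ∧ p3) = False ∧ True = False
(p6 ∧ ¬((p1 → p3) ∧ p3)) ∧ p3 = False ∧ False = False
p2 → ((p6 ∧ ¬((p1 → p3) ∧ p3)) ∧ p3) = False → False = True
(p3 → p6) → (p2 → ((p6 ∧ ¬((p1 → p3) ∧ p3)) ∧ p3)) = True → True = True
¬((p3 → p6) → (p2 → ((p6 ∧ ¬((p1 → p3) ∧ p3)) ∧ p3))) = ¬True = False
(¬(p2 ∨ ((((p1 ∨ p6) ∧ p6) → p1) → (p2 → p6))) ∧ p3) → ¬((p3 → p6) → (p2 → ((p6 ∧ ¬((p1 → p3) ∧ p3)) ∧ p3))) = False → False = True

True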